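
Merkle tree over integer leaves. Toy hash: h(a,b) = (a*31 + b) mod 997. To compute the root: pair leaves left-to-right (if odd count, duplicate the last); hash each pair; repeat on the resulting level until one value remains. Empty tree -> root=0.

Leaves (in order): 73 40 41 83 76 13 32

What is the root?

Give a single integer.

Answer: 628

Derivation:
L0: [73, 40, 41, 83, 76, 13, 32]
L1: h(73,40)=(73*31+40)%997=309 h(41,83)=(41*31+83)%997=357 h(76,13)=(76*31+13)%997=375 h(32,32)=(32*31+32)%997=27 -> [309, 357, 375, 27]
L2: h(309,357)=(309*31+357)%997=963 h(375,27)=(375*31+27)%997=685 -> [963, 685]
L3: h(963,685)=(963*31+685)%997=628 -> [628]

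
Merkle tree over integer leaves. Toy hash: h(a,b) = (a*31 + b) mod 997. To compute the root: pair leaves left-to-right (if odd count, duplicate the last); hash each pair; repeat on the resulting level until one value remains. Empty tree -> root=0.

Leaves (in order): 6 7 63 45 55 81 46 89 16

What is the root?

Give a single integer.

Answer: 301

Derivation:
L0: [6, 7, 63, 45, 55, 81, 46, 89, 16]
L1: h(6,7)=(6*31+7)%997=193 h(63,45)=(63*31+45)%997=4 h(55,81)=(55*31+81)%997=789 h(46,89)=(46*31+89)%997=518 h(16,16)=(16*31+16)%997=512 -> [193, 4, 789, 518, 512]
L2: h(193,4)=(193*31+4)%997=5 h(789,518)=(789*31+518)%997=52 h(512,512)=(512*31+512)%997=432 -> [5, 52, 432]
L3: h(5,52)=(5*31+52)%997=207 h(432,432)=(432*31+432)%997=863 -> [207, 863]
L4: h(207,863)=(207*31+863)%997=301 -> [301]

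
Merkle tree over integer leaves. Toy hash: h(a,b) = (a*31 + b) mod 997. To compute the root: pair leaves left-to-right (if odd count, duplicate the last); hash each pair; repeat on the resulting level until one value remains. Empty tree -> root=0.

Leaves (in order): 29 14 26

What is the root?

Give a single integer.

L0: [29, 14, 26]
L1: h(29,14)=(29*31+14)%997=913 h(26,26)=(26*31+26)%997=832 -> [913, 832]
L2: h(913,832)=(913*31+832)%997=222 -> [222]

Answer: 222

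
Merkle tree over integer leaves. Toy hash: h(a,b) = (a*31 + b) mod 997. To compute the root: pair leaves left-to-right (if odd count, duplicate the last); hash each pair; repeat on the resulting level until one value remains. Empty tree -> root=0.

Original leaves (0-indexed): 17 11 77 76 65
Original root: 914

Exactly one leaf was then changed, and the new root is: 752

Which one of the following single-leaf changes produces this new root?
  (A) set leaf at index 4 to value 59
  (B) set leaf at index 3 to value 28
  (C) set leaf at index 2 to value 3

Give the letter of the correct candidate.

Answer: A

Derivation:
Original leaves: [17, 11, 77, 76, 65]
Target new root: 752
Try each candidate change and compute the resulting root:
Candidate A: set leaf[4] = 59 -> leaves = [17, 11, 77, 76, 59]
  L0: [17, 11, 77, 76, 59]
  L1: h(17,11)=(17*31+11)%997=538 h(77,76)=(77*31+76)%997=469 h(59,59)=(59*31+59)%997=891 -> [538, 469, 891]
  L2: h(538,469)=(538*31+469)%997=198 h(891,891)=(891*31+891)%997=596 -> [198, 596]
  L3: h(198,596)=(198*31+596)%997=752 -> [752]
  root = 752 == target 752  ** MATCH **
Candidate B: set leaf[3] = 28 -> leaves = [17, 11, 77, 28, 65]
  L0: [17, 11, 77, 28, 65]
  L1: h(17,11)=(17*31+11)%997=538 h(77,28)=(77*31+28)%997=421 h(65,65)=(65*31+65)%997=86 -> [538, 421, 86]
  L2: h(538,421)=(538*31+421)%997=150 h(86,86)=(86*31+86)%997=758 -> [150, 758]
  L3: h(150,758)=(150*31+758)%997=423 -> [423]
  root = 423 != target 752
Candidate C: set leaf[2] = 3 -> leaves = [17, 11, 3, 76, 65]
  L0: [17, 11, 3, 76, 65]
  L1: h(17,11)=(17*31+11)%997=538 h(3,76)=(3*31+76)%997=169 h(65,65)=(65*31+65)%997=86 -> [538, 169, 86]
  L2: h(538,169)=(538*31+169)%997=895 h(86,86)=(86*31+86)%997=758 -> [895, 758]
  L3: h(895,758)=(895*31+758)%997=587 -> [587]
  root = 587 != target 752
Candidate A produces the target root.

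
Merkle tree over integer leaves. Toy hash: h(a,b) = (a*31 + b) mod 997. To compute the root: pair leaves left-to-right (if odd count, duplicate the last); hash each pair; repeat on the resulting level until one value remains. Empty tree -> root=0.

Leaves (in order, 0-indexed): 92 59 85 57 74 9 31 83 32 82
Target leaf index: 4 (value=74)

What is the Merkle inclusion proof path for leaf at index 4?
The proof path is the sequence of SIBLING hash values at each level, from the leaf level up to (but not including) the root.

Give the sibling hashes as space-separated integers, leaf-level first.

Answer: 9 47 212 85

Derivation:
L0 (leaves): [92, 59, 85, 57, 74, 9, 31, 83, 32, 82], target index=4
L1: h(92,59)=(92*31+59)%997=917 [pair 0] h(85,57)=(85*31+57)%997=698 [pair 1] h(74,9)=(74*31+9)%997=309 [pair 2] h(31,83)=(31*31+83)%997=47 [pair 3] h(32,82)=(32*31+82)%997=77 [pair 4] -> [917, 698, 309, 47, 77]
  Sibling for proof at L0: 9
L2: h(917,698)=(917*31+698)%997=212 [pair 0] h(309,47)=(309*31+47)%997=653 [pair 1] h(77,77)=(77*31+77)%997=470 [pair 2] -> [212, 653, 470]
  Sibling for proof at L1: 47
L3: h(212,653)=(212*31+653)%997=246 [pair 0] h(470,470)=(470*31+470)%997=85 [pair 1] -> [246, 85]
  Sibling for proof at L2: 212
L4: h(246,85)=(246*31+85)%997=732 [pair 0] -> [732]
  Sibling for proof at L3: 85
Root: 732
Proof path (sibling hashes from leaf to root): [9, 47, 212, 85]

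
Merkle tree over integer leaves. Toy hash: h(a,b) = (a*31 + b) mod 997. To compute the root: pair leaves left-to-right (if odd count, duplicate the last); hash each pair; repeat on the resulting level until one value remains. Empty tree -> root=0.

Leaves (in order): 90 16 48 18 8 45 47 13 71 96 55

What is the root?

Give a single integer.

Answer: 797

Derivation:
L0: [90, 16, 48, 18, 8, 45, 47, 13, 71, 96, 55]
L1: h(90,16)=(90*31+16)%997=812 h(48,18)=(48*31+18)%997=509 h(8,45)=(8*31+45)%997=293 h(47,13)=(47*31+13)%997=473 h(71,96)=(71*31+96)%997=303 h(55,55)=(55*31+55)%997=763 -> [812, 509, 293, 473, 303, 763]
L2: h(812,509)=(812*31+509)%997=756 h(293,473)=(293*31+473)%997=583 h(303,763)=(303*31+763)%997=186 -> [756, 583, 186]
L3: h(756,583)=(756*31+583)%997=91 h(186,186)=(186*31+186)%997=967 -> [91, 967]
L4: h(91,967)=(91*31+967)%997=797 -> [797]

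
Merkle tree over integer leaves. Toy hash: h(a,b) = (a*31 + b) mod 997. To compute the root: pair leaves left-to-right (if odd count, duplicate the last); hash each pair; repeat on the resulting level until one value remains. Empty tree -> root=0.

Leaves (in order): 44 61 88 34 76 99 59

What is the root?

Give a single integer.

Answer: 651

Derivation:
L0: [44, 61, 88, 34, 76, 99, 59]
L1: h(44,61)=(44*31+61)%997=428 h(88,34)=(88*31+34)%997=768 h(76,99)=(76*31+99)%997=461 h(59,59)=(59*31+59)%997=891 -> [428, 768, 461, 891]
L2: h(428,768)=(428*31+768)%997=78 h(461,891)=(461*31+891)%997=227 -> [78, 227]
L3: h(78,227)=(78*31+227)%997=651 -> [651]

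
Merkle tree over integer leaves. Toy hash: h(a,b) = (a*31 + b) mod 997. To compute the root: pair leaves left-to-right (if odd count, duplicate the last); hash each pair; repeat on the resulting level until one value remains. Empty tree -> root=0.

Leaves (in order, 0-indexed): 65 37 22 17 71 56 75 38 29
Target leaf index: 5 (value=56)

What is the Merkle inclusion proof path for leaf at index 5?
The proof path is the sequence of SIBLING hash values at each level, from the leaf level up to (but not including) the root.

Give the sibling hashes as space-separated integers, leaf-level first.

Answer: 71 369 503 131

Derivation:
L0 (leaves): [65, 37, 22, 17, 71, 56, 75, 38, 29], target index=5
L1: h(65,37)=(65*31+37)%997=58 [pair 0] h(22,17)=(22*31+17)%997=699 [pair 1] h(71,56)=(71*31+56)%997=263 [pair 2] h(75,38)=(75*31+38)%997=369 [pair 3] h(29,29)=(29*31+29)%997=928 [pair 4] -> [58, 699, 263, 369, 928]
  Sibling for proof at L0: 71
L2: h(58,699)=(58*31+699)%997=503 [pair 0] h(263,369)=(263*31+369)%997=546 [pair 1] h(928,928)=(928*31+928)%997=783 [pair 2] -> [503, 546, 783]
  Sibling for proof at L1: 369
L3: h(503,546)=(503*31+546)%997=187 [pair 0] h(783,783)=(783*31+783)%997=131 [pair 1] -> [187, 131]
  Sibling for proof at L2: 503
L4: h(187,131)=(187*31+131)%997=943 [pair 0] -> [943]
  Sibling for proof at L3: 131
Root: 943
Proof path (sibling hashes from leaf to root): [71, 369, 503, 131]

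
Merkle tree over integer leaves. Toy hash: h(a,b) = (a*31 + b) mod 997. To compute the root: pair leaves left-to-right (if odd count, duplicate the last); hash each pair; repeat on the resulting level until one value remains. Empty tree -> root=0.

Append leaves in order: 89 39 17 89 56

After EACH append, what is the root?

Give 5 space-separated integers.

Answer: 89 804 543 615 637

Derivation:
After append 89 (leaves=[89]):
  L0: [89]
  root=89
After append 39 (leaves=[89, 39]):
  L0: [89, 39]
  L1: h(89,39)=(89*31+39)%997=804 -> [804]
  root=804
After append 17 (leaves=[89, 39, 17]):
  L0: [89, 39, 17]
  L1: h(89,39)=(89*31+39)%997=804 h(17,17)=(17*31+17)%997=544 -> [804, 544]
  L2: h(804,544)=(804*31+544)%997=543 -> [543]
  root=543
After append 89 (leaves=[89, 39, 17, 89]):
  L0: [89, 39, 17, 89]
  L1: h(89,39)=(89*31+39)%997=804 h(17,89)=(17*31+89)%997=616 -> [804, 616]
  L2: h(804,616)=(804*31+616)%997=615 -> [615]
  root=615
After append 56 (leaves=[89, 39, 17, 89, 56]):
  L0: [89, 39, 17, 89, 56]
  L1: h(89,39)=(89*31+39)%997=804 h(17,89)=(17*31+89)%997=616 h(56,56)=(56*31+56)%997=795 -> [804, 616, 795]
  L2: h(804,616)=(804*31+616)%997=615 h(795,795)=(795*31+795)%997=515 -> [615, 515]
  L3: h(615,515)=(615*31+515)%997=637 -> [637]
  root=637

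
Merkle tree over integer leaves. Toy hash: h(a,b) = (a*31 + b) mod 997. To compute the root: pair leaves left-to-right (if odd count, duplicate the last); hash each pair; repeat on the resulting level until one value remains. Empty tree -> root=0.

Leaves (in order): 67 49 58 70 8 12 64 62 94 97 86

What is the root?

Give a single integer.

L0: [67, 49, 58, 70, 8, 12, 64, 62, 94, 97, 86]
L1: h(67,49)=(67*31+49)%997=132 h(58,70)=(58*31+70)%997=871 h(8,12)=(8*31+12)%997=260 h(64,62)=(64*31+62)%997=52 h(94,97)=(94*31+97)%997=20 h(86,86)=(86*31+86)%997=758 -> [132, 871, 260, 52, 20, 758]
L2: h(132,871)=(132*31+871)%997=975 h(260,52)=(260*31+52)%997=136 h(20,758)=(20*31+758)%997=381 -> [975, 136, 381]
L3: h(975,136)=(975*31+136)%997=451 h(381,381)=(381*31+381)%997=228 -> [451, 228]
L4: h(451,228)=(451*31+228)%997=251 -> [251]

Answer: 251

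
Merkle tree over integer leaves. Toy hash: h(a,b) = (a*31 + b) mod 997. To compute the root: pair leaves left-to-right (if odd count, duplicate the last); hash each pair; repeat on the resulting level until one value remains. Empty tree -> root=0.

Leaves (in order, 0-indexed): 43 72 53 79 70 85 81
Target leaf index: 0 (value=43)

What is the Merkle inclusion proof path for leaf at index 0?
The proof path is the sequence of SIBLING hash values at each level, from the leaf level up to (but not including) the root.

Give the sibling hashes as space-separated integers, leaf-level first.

L0 (leaves): [43, 72, 53, 79, 70, 85, 81], target index=0
L1: h(43,72)=(43*31+72)%997=408 [pair 0] h(53,79)=(53*31+79)%997=725 [pair 1] h(70,85)=(70*31+85)%997=261 [pair 2] h(81,81)=(81*31+81)%997=598 [pair 3] -> [408, 725, 261, 598]
  Sibling for proof at L0: 72
L2: h(408,725)=(408*31+725)%997=412 [pair 0] h(261,598)=(261*31+598)%997=713 [pair 1] -> [412, 713]
  Sibling for proof at L1: 725
L3: h(412,713)=(412*31+713)%997=524 [pair 0] -> [524]
  Sibling for proof at L2: 713
Root: 524
Proof path (sibling hashes from leaf to root): [72, 725, 713]

Answer: 72 725 713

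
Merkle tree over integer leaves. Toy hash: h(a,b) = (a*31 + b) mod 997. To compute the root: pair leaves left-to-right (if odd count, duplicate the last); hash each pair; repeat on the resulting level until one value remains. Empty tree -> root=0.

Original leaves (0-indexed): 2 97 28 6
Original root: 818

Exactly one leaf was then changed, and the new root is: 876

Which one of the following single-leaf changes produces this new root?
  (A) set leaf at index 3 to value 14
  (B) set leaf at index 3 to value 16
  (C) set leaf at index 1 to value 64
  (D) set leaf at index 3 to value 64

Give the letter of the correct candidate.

Original leaves: [2, 97, 28, 6]
Target new root: 876
Try each candidate change and compute the resulting root:
Candidate A: set leaf[3] = 14 -> leaves = [2, 97, 28, 14]
  L0: [2, 97, 28, 14]
  L1: h(2,97)=(2*31+97)%997=159 h(28,14)=(28*31+14)%997=882 -> [159, 882]
  L2: h(159,882)=(159*31+882)%997=826 -> [826]
  root = 826 != target 876
Candidate B: set leaf[3] = 16 -> leaves = [2, 97, 28, 16]
  L0: [2, 97, 28, 16]
  L1: h(2,97)=(2*31+97)%997=159 h(28,16)=(28*31+16)%997=884 -> [159, 884]
  L2: h(159,884)=(159*31+884)%997=828 -> [828]
  root = 828 != target 876
Candidate C: set leaf[1] = 64 -> leaves = [2, 64, 28, 6]
  L0: [2, 64, 28, 6]
  L1: h(2,64)=(2*31+64)%997=126 h(28,6)=(28*31+6)%997=874 -> [126, 874]
  L2: h(126,874)=(126*31+874)%997=792 -> [792]
  root = 792 != target 876
Candidate D: set leaf[3] = 64 -> leaves = [2, 97, 28, 64]
  L0: [2, 97, 28, 64]
  L1: h(2,97)=(2*31+97)%997=159 h(28,64)=(28*31+64)%997=932 -> [159, 932]
  L2: h(159,932)=(159*31+932)%997=876 -> [876]
  root = 876 == target 876  ** MATCH **
Candidate D produces the target root.

Answer: D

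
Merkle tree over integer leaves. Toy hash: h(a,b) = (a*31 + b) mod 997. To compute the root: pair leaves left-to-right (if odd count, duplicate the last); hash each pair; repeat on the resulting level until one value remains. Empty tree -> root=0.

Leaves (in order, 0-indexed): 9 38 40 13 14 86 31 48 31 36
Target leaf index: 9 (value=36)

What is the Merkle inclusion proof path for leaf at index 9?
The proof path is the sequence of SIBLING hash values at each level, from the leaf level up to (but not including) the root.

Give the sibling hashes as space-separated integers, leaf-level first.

Answer: 31 0 0 692

Derivation:
L0 (leaves): [9, 38, 40, 13, 14, 86, 31, 48, 31, 36], target index=9
L1: h(9,38)=(9*31+38)%997=317 [pair 0] h(40,13)=(40*31+13)%997=256 [pair 1] h(14,86)=(14*31+86)%997=520 [pair 2] h(31,48)=(31*31+48)%997=12 [pair 3] h(31,36)=(31*31+36)%997=0 [pair 4] -> [317, 256, 520, 12, 0]
  Sibling for proof at L0: 31
L2: h(317,256)=(317*31+256)%997=113 [pair 0] h(520,12)=(520*31+12)%997=180 [pair 1] h(0,0)=(0*31+0)%997=0 [pair 2] -> [113, 180, 0]
  Sibling for proof at L1: 0
L3: h(113,180)=(113*31+180)%997=692 [pair 0] h(0,0)=(0*31+0)%997=0 [pair 1] -> [692, 0]
  Sibling for proof at L2: 0
L4: h(692,0)=(692*31+0)%997=515 [pair 0] -> [515]
  Sibling for proof at L3: 692
Root: 515
Proof path (sibling hashes from leaf to root): [31, 0, 0, 692]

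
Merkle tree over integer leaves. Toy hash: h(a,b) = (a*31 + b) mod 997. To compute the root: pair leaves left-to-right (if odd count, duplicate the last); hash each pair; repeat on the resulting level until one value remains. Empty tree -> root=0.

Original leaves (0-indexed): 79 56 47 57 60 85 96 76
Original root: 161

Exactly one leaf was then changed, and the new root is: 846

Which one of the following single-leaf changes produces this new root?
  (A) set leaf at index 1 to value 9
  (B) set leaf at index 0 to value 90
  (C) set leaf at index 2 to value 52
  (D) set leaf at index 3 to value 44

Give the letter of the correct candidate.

Original leaves: [79, 56, 47, 57, 60, 85, 96, 76]
Target new root: 846
Try each candidate change and compute the resulting root:
Candidate A: set leaf[1] = 9 -> leaves = [79, 9, 47, 57, 60, 85, 96, 76]
  L0: [79, 9, 47, 57, 60, 85, 96, 76]
  L1: h(79,9)=(79*31+9)%997=464 h(47,57)=(47*31+57)%997=517 h(60,85)=(60*31+85)%997=948 h(96,76)=(96*31+76)%997=61 -> [464, 517, 948, 61]
  L2: h(464,517)=(464*31+517)%997=943 h(948,61)=(948*31+61)%997=536 -> [943, 536]
  L3: h(943,536)=(943*31+536)%997=856 -> [856]
  root = 856 != target 846
Candidate B: set leaf[0] = 90 -> leaves = [90, 56, 47, 57, 60, 85, 96, 76]
  L0: [90, 56, 47, 57, 60, 85, 96, 76]
  L1: h(90,56)=(90*31+56)%997=852 h(47,57)=(47*31+57)%997=517 h(60,85)=(60*31+85)%997=948 h(96,76)=(96*31+76)%997=61 -> [852, 517, 948, 61]
  L2: h(852,517)=(852*31+517)%997=10 h(948,61)=(948*31+61)%997=536 -> [10, 536]
  L3: h(10,536)=(10*31+536)%997=846 -> [846]
  root = 846 == target 846  ** MATCH **
Candidate C: set leaf[2] = 52 -> leaves = [79, 56, 52, 57, 60, 85, 96, 76]
  L0: [79, 56, 52, 57, 60, 85, 96, 76]
  L1: h(79,56)=(79*31+56)%997=511 h(52,57)=(52*31+57)%997=672 h(60,85)=(60*31+85)%997=948 h(96,76)=(96*31+76)%997=61 -> [511, 672, 948, 61]
  L2: h(511,672)=(511*31+672)%997=561 h(948,61)=(948*31+61)%997=536 -> [561, 536]
  L3: h(561,536)=(561*31+536)%997=978 -> [978]
  root = 978 != target 846
Candidate D: set leaf[3] = 44 -> leaves = [79, 56, 47, 44, 60, 85, 96, 76]
  L0: [79, 56, 47, 44, 60, 85, 96, 76]
  L1: h(79,56)=(79*31+56)%997=511 h(47,44)=(47*31+44)%997=504 h(60,85)=(60*31+85)%997=948 h(96,76)=(96*31+76)%997=61 -> [511, 504, 948, 61]
  L2: h(511,504)=(511*31+504)%997=393 h(948,61)=(948*31+61)%997=536 -> [393, 536]
  L3: h(393,536)=(393*31+536)%997=755 -> [755]
  root = 755 != target 846
Candidate B produces the target root.

Answer: B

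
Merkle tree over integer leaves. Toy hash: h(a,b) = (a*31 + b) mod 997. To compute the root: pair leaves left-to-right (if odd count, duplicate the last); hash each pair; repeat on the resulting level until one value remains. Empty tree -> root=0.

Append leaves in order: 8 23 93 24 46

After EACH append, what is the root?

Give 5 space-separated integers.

Answer: 8 271 410 341 846

Derivation:
After append 8 (leaves=[8]):
  L0: [8]
  root=8
After append 23 (leaves=[8, 23]):
  L0: [8, 23]
  L1: h(8,23)=(8*31+23)%997=271 -> [271]
  root=271
After append 93 (leaves=[8, 23, 93]):
  L0: [8, 23, 93]
  L1: h(8,23)=(8*31+23)%997=271 h(93,93)=(93*31+93)%997=982 -> [271, 982]
  L2: h(271,982)=(271*31+982)%997=410 -> [410]
  root=410
After append 24 (leaves=[8, 23, 93, 24]):
  L0: [8, 23, 93, 24]
  L1: h(8,23)=(8*31+23)%997=271 h(93,24)=(93*31+24)%997=913 -> [271, 913]
  L2: h(271,913)=(271*31+913)%997=341 -> [341]
  root=341
After append 46 (leaves=[8, 23, 93, 24, 46]):
  L0: [8, 23, 93, 24, 46]
  L1: h(8,23)=(8*31+23)%997=271 h(93,24)=(93*31+24)%997=913 h(46,46)=(46*31+46)%997=475 -> [271, 913, 475]
  L2: h(271,913)=(271*31+913)%997=341 h(475,475)=(475*31+475)%997=245 -> [341, 245]
  L3: h(341,245)=(341*31+245)%997=846 -> [846]
  root=846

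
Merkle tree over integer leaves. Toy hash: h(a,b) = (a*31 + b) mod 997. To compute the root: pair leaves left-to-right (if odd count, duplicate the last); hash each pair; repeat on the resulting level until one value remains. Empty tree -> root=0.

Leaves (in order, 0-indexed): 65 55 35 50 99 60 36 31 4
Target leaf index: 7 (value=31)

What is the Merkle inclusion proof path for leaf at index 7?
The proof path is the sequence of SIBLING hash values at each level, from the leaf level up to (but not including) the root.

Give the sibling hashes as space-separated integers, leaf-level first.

L0 (leaves): [65, 55, 35, 50, 99, 60, 36, 31, 4], target index=7
L1: h(65,55)=(65*31+55)%997=76 [pair 0] h(35,50)=(35*31+50)%997=138 [pair 1] h(99,60)=(99*31+60)%997=138 [pair 2] h(36,31)=(36*31+31)%997=150 [pair 3] h(4,4)=(4*31+4)%997=128 [pair 4] -> [76, 138, 138, 150, 128]
  Sibling for proof at L0: 36
L2: h(76,138)=(76*31+138)%997=500 [pair 0] h(138,150)=(138*31+150)%997=440 [pair 1] h(128,128)=(128*31+128)%997=108 [pair 2] -> [500, 440, 108]
  Sibling for proof at L1: 138
L3: h(500,440)=(500*31+440)%997=985 [pair 0] h(108,108)=(108*31+108)%997=465 [pair 1] -> [985, 465]
  Sibling for proof at L2: 500
L4: h(985,465)=(985*31+465)%997=93 [pair 0] -> [93]
  Sibling for proof at L3: 465
Root: 93
Proof path (sibling hashes from leaf to root): [36, 138, 500, 465]

Answer: 36 138 500 465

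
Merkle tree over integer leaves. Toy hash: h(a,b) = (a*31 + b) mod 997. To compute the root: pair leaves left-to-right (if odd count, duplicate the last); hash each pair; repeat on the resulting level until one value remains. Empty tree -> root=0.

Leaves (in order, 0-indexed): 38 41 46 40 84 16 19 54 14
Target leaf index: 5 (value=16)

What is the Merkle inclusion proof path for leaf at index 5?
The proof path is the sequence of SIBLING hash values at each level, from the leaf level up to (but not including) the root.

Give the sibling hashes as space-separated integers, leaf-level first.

Answer: 84 643 372 132

Derivation:
L0 (leaves): [38, 41, 46, 40, 84, 16, 19, 54, 14], target index=5
L1: h(38,41)=(38*31+41)%997=222 [pair 0] h(46,40)=(46*31+40)%997=469 [pair 1] h(84,16)=(84*31+16)%997=626 [pair 2] h(19,54)=(19*31+54)%997=643 [pair 3] h(14,14)=(14*31+14)%997=448 [pair 4] -> [222, 469, 626, 643, 448]
  Sibling for proof at L0: 84
L2: h(222,469)=(222*31+469)%997=372 [pair 0] h(626,643)=(626*31+643)%997=109 [pair 1] h(448,448)=(448*31+448)%997=378 [pair 2] -> [372, 109, 378]
  Sibling for proof at L1: 643
L3: h(372,109)=(372*31+109)%997=674 [pair 0] h(378,378)=(378*31+378)%997=132 [pair 1] -> [674, 132]
  Sibling for proof at L2: 372
L4: h(674,132)=(674*31+132)%997=89 [pair 0] -> [89]
  Sibling for proof at L3: 132
Root: 89
Proof path (sibling hashes from leaf to root): [84, 643, 372, 132]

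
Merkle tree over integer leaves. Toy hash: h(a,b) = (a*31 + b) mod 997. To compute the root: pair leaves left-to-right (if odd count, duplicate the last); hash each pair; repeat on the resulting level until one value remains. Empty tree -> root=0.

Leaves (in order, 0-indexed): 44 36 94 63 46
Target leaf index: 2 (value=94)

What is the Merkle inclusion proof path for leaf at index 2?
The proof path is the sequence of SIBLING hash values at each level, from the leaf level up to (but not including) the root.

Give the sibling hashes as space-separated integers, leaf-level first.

L0 (leaves): [44, 36, 94, 63, 46], target index=2
L1: h(44,36)=(44*31+36)%997=403 [pair 0] h(94,63)=(94*31+63)%997=983 [pair 1] h(46,46)=(46*31+46)%997=475 [pair 2] -> [403, 983, 475]
  Sibling for proof at L0: 63
L2: h(403,983)=(403*31+983)%997=515 [pair 0] h(475,475)=(475*31+475)%997=245 [pair 1] -> [515, 245]
  Sibling for proof at L1: 403
L3: h(515,245)=(515*31+245)%997=258 [pair 0] -> [258]
  Sibling for proof at L2: 245
Root: 258
Proof path (sibling hashes from leaf to root): [63, 403, 245]

Answer: 63 403 245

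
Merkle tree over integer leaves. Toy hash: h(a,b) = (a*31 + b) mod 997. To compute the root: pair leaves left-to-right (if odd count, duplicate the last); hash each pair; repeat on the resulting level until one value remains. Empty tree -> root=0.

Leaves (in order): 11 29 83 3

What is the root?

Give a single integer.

L0: [11, 29, 83, 3]
L1: h(11,29)=(11*31+29)%997=370 h(83,3)=(83*31+3)%997=582 -> [370, 582]
L2: h(370,582)=(370*31+582)%997=88 -> [88]

Answer: 88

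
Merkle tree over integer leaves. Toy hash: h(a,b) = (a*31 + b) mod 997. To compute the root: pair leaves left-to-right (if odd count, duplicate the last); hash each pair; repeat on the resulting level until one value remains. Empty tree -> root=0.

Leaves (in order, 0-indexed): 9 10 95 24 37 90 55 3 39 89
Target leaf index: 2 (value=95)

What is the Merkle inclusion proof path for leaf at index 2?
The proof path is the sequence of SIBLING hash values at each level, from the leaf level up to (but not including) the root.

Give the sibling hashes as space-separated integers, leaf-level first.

L0 (leaves): [9, 10, 95, 24, 37, 90, 55, 3, 39, 89], target index=2
L1: h(9,10)=(9*31+10)%997=289 [pair 0] h(95,24)=(95*31+24)%997=975 [pair 1] h(37,90)=(37*31+90)%997=240 [pair 2] h(55,3)=(55*31+3)%997=711 [pair 3] h(39,89)=(39*31+89)%997=301 [pair 4] -> [289, 975, 240, 711, 301]
  Sibling for proof at L0: 24
L2: h(289,975)=(289*31+975)%997=961 [pair 0] h(240,711)=(240*31+711)%997=175 [pair 1] h(301,301)=(301*31+301)%997=659 [pair 2] -> [961, 175, 659]
  Sibling for proof at L1: 289
L3: h(961,175)=(961*31+175)%997=56 [pair 0] h(659,659)=(659*31+659)%997=151 [pair 1] -> [56, 151]
  Sibling for proof at L2: 175
L4: h(56,151)=(56*31+151)%997=890 [pair 0] -> [890]
  Sibling for proof at L3: 151
Root: 890
Proof path (sibling hashes from leaf to root): [24, 289, 175, 151]

Answer: 24 289 175 151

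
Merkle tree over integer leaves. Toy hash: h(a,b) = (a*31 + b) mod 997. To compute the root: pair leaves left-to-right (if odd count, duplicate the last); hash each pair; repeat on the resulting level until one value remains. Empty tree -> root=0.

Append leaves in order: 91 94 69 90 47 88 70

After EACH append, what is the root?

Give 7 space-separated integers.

Answer: 91 921 849 870 323 638 336

Derivation:
After append 91 (leaves=[91]):
  L0: [91]
  root=91
After append 94 (leaves=[91, 94]):
  L0: [91, 94]
  L1: h(91,94)=(91*31+94)%997=921 -> [921]
  root=921
After append 69 (leaves=[91, 94, 69]):
  L0: [91, 94, 69]
  L1: h(91,94)=(91*31+94)%997=921 h(69,69)=(69*31+69)%997=214 -> [921, 214]
  L2: h(921,214)=(921*31+214)%997=849 -> [849]
  root=849
After append 90 (leaves=[91, 94, 69, 90]):
  L0: [91, 94, 69, 90]
  L1: h(91,94)=(91*31+94)%997=921 h(69,90)=(69*31+90)%997=235 -> [921, 235]
  L2: h(921,235)=(921*31+235)%997=870 -> [870]
  root=870
After append 47 (leaves=[91, 94, 69, 90, 47]):
  L0: [91, 94, 69, 90, 47]
  L1: h(91,94)=(91*31+94)%997=921 h(69,90)=(69*31+90)%997=235 h(47,47)=(47*31+47)%997=507 -> [921, 235, 507]
  L2: h(921,235)=(921*31+235)%997=870 h(507,507)=(507*31+507)%997=272 -> [870, 272]
  L3: h(870,272)=(870*31+272)%997=323 -> [323]
  root=323
After append 88 (leaves=[91, 94, 69, 90, 47, 88]):
  L0: [91, 94, 69, 90, 47, 88]
  L1: h(91,94)=(91*31+94)%997=921 h(69,90)=(69*31+90)%997=235 h(47,88)=(47*31+88)%997=548 -> [921, 235, 548]
  L2: h(921,235)=(921*31+235)%997=870 h(548,548)=(548*31+548)%997=587 -> [870, 587]
  L3: h(870,587)=(870*31+587)%997=638 -> [638]
  root=638
After append 70 (leaves=[91, 94, 69, 90, 47, 88, 70]):
  L0: [91, 94, 69, 90, 47, 88, 70]
  L1: h(91,94)=(91*31+94)%997=921 h(69,90)=(69*31+90)%997=235 h(47,88)=(47*31+88)%997=548 h(70,70)=(70*31+70)%997=246 -> [921, 235, 548, 246]
  L2: h(921,235)=(921*31+235)%997=870 h(548,246)=(548*31+246)%997=285 -> [870, 285]
  L3: h(870,285)=(870*31+285)%997=336 -> [336]
  root=336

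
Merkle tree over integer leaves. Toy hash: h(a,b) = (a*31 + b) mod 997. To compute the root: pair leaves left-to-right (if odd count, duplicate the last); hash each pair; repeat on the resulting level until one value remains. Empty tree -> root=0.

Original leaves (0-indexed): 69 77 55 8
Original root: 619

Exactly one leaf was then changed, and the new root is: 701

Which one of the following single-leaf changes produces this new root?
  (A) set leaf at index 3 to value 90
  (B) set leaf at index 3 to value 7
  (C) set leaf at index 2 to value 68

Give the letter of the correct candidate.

Answer: A

Derivation:
Original leaves: [69, 77, 55, 8]
Target new root: 701
Try each candidate change and compute the resulting root:
Candidate A: set leaf[3] = 90 -> leaves = [69, 77, 55, 90]
  L0: [69, 77, 55, 90]
  L1: h(69,77)=(69*31+77)%997=222 h(55,90)=(55*31+90)%997=798 -> [222, 798]
  L2: h(222,798)=(222*31+798)%997=701 -> [701]
  root = 701 == target 701  ** MATCH **
Candidate B: set leaf[3] = 7 -> leaves = [69, 77, 55, 7]
  L0: [69, 77, 55, 7]
  L1: h(69,77)=(69*31+77)%997=222 h(55,7)=(55*31+7)%997=715 -> [222, 715]
  L2: h(222,715)=(222*31+715)%997=618 -> [618]
  root = 618 != target 701
Candidate C: set leaf[2] = 68 -> leaves = [69, 77, 68, 8]
  L0: [69, 77, 68, 8]
  L1: h(69,77)=(69*31+77)%997=222 h(68,8)=(68*31+8)%997=122 -> [222, 122]
  L2: h(222,122)=(222*31+122)%997=25 -> [25]
  root = 25 != target 701
Candidate A produces the target root.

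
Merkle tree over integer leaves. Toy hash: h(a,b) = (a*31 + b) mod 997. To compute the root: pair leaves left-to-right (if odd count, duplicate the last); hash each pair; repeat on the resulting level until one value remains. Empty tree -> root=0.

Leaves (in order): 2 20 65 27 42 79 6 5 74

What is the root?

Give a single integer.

L0: [2, 20, 65, 27, 42, 79, 6, 5, 74]
L1: h(2,20)=(2*31+20)%997=82 h(65,27)=(65*31+27)%997=48 h(42,79)=(42*31+79)%997=384 h(6,5)=(6*31+5)%997=191 h(74,74)=(74*31+74)%997=374 -> [82, 48, 384, 191, 374]
L2: h(82,48)=(82*31+48)%997=596 h(384,191)=(384*31+191)%997=131 h(374,374)=(374*31+374)%997=4 -> [596, 131, 4]
L3: h(596,131)=(596*31+131)%997=661 h(4,4)=(4*31+4)%997=128 -> [661, 128]
L4: h(661,128)=(661*31+128)%997=679 -> [679]

Answer: 679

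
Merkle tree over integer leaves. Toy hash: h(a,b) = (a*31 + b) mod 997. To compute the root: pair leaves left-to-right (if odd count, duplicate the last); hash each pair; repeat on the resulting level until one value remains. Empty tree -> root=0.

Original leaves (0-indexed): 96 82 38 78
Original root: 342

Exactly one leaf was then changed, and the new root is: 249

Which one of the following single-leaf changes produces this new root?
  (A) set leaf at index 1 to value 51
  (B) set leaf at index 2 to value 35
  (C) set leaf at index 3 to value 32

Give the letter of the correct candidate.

Original leaves: [96, 82, 38, 78]
Target new root: 249
Try each candidate change and compute the resulting root:
Candidate A: set leaf[1] = 51 -> leaves = [96, 51, 38, 78]
  L0: [96, 51, 38, 78]
  L1: h(96,51)=(96*31+51)%997=36 h(38,78)=(38*31+78)%997=259 -> [36, 259]
  L2: h(36,259)=(36*31+259)%997=378 -> [378]
  root = 378 != target 249
Candidate B: set leaf[2] = 35 -> leaves = [96, 82, 35, 78]
  L0: [96, 82, 35, 78]
  L1: h(96,82)=(96*31+82)%997=67 h(35,78)=(35*31+78)%997=166 -> [67, 166]
  L2: h(67,166)=(67*31+166)%997=249 -> [249]
  root = 249 == target 249  ** MATCH **
Candidate C: set leaf[3] = 32 -> leaves = [96, 82, 38, 32]
  L0: [96, 82, 38, 32]
  L1: h(96,82)=(96*31+82)%997=67 h(38,32)=(38*31+32)%997=213 -> [67, 213]
  L2: h(67,213)=(67*31+213)%997=296 -> [296]
  root = 296 != target 249
Candidate B produces the target root.

Answer: B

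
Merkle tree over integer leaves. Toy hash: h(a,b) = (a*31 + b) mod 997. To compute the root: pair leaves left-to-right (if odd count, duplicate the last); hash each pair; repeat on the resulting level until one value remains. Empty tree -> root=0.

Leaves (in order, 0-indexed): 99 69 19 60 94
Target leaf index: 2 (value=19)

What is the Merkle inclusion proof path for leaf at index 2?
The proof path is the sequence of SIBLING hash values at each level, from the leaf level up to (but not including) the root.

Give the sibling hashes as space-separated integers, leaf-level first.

Answer: 60 147 544

Derivation:
L0 (leaves): [99, 69, 19, 60, 94], target index=2
L1: h(99,69)=(99*31+69)%997=147 [pair 0] h(19,60)=(19*31+60)%997=649 [pair 1] h(94,94)=(94*31+94)%997=17 [pair 2] -> [147, 649, 17]
  Sibling for proof at L0: 60
L2: h(147,649)=(147*31+649)%997=221 [pair 0] h(17,17)=(17*31+17)%997=544 [pair 1] -> [221, 544]
  Sibling for proof at L1: 147
L3: h(221,544)=(221*31+544)%997=416 [pair 0] -> [416]
  Sibling for proof at L2: 544
Root: 416
Proof path (sibling hashes from leaf to root): [60, 147, 544]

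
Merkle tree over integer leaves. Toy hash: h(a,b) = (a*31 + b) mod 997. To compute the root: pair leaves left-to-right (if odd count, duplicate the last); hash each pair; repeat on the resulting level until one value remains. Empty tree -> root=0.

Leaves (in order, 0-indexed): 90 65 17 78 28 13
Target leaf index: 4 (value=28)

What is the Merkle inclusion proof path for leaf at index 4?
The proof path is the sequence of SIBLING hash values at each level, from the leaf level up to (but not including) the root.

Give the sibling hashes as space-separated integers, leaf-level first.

Answer: 13 881 377

Derivation:
L0 (leaves): [90, 65, 17, 78, 28, 13], target index=4
L1: h(90,65)=(90*31+65)%997=861 [pair 0] h(17,78)=(17*31+78)%997=605 [pair 1] h(28,13)=(28*31+13)%997=881 [pair 2] -> [861, 605, 881]
  Sibling for proof at L0: 13
L2: h(861,605)=(861*31+605)%997=377 [pair 0] h(881,881)=(881*31+881)%997=276 [pair 1] -> [377, 276]
  Sibling for proof at L1: 881
L3: h(377,276)=(377*31+276)%997=996 [pair 0] -> [996]
  Sibling for proof at L2: 377
Root: 996
Proof path (sibling hashes from leaf to root): [13, 881, 377]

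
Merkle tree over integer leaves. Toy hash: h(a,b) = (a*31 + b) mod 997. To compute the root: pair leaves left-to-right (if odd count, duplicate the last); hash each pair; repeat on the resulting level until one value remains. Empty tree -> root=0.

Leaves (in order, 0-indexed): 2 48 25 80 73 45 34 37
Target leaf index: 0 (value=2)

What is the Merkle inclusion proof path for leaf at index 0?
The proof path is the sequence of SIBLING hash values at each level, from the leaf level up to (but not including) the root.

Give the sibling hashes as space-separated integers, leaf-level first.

Answer: 48 855 855

Derivation:
L0 (leaves): [2, 48, 25, 80, 73, 45, 34, 37], target index=0
L1: h(2,48)=(2*31+48)%997=110 [pair 0] h(25,80)=(25*31+80)%997=855 [pair 1] h(73,45)=(73*31+45)%997=314 [pair 2] h(34,37)=(34*31+37)%997=94 [pair 3] -> [110, 855, 314, 94]
  Sibling for proof at L0: 48
L2: h(110,855)=(110*31+855)%997=277 [pair 0] h(314,94)=(314*31+94)%997=855 [pair 1] -> [277, 855]
  Sibling for proof at L1: 855
L3: h(277,855)=(277*31+855)%997=469 [pair 0] -> [469]
  Sibling for proof at L2: 855
Root: 469
Proof path (sibling hashes from leaf to root): [48, 855, 855]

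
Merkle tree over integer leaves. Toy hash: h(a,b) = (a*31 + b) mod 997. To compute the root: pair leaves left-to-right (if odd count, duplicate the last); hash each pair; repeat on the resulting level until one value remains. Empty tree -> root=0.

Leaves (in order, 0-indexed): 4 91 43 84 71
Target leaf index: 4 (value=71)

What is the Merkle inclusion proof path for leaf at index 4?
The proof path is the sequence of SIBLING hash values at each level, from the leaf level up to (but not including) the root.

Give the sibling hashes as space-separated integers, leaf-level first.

L0 (leaves): [4, 91, 43, 84, 71], target index=4
L1: h(4,91)=(4*31+91)%997=215 [pair 0] h(43,84)=(43*31+84)%997=420 [pair 1] h(71,71)=(71*31+71)%997=278 [pair 2] -> [215, 420, 278]
  Sibling for proof at L0: 71
L2: h(215,420)=(215*31+420)%997=106 [pair 0] h(278,278)=(278*31+278)%997=920 [pair 1] -> [106, 920]
  Sibling for proof at L1: 278
L3: h(106,920)=(106*31+920)%997=218 [pair 0] -> [218]
  Sibling for proof at L2: 106
Root: 218
Proof path (sibling hashes from leaf to root): [71, 278, 106]

Answer: 71 278 106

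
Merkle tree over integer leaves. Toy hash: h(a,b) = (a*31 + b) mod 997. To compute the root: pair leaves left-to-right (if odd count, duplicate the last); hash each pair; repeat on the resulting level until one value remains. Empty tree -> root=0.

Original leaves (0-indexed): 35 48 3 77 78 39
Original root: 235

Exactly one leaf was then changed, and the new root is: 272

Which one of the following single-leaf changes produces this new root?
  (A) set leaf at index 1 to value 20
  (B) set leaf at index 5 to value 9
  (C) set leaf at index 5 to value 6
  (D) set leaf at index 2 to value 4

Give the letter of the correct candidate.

Original leaves: [35, 48, 3, 77, 78, 39]
Target new root: 272
Try each candidate change and compute the resulting root:
Candidate A: set leaf[1] = 20 -> leaves = [35, 20, 3, 77, 78, 39]
  L0: [35, 20, 3, 77, 78, 39]
  L1: h(35,20)=(35*31+20)%997=108 h(3,77)=(3*31+77)%997=170 h(78,39)=(78*31+39)%997=463 -> [108, 170, 463]
  L2: h(108,170)=(108*31+170)%997=527 h(463,463)=(463*31+463)%997=858 -> [527, 858]
  L3: h(527,858)=(527*31+858)%997=246 -> [246]
  root = 246 != target 272
Candidate B: set leaf[5] = 9 -> leaves = [35, 48, 3, 77, 78, 9]
  L0: [35, 48, 3, 77, 78, 9]
  L1: h(35,48)=(35*31+48)%997=136 h(3,77)=(3*31+77)%997=170 h(78,9)=(78*31+9)%997=433 -> [136, 170, 433]
  L2: h(136,170)=(136*31+170)%997=398 h(433,433)=(433*31+433)%997=895 -> [398, 895]
  L3: h(398,895)=(398*31+895)%997=272 -> [272]
  root = 272 == target 272  ** MATCH **
Candidate C: set leaf[5] = 6 -> leaves = [35, 48, 3, 77, 78, 6]
  L0: [35, 48, 3, 77, 78, 6]
  L1: h(35,48)=(35*31+48)%997=136 h(3,77)=(3*31+77)%997=170 h(78,6)=(78*31+6)%997=430 -> [136, 170, 430]
  L2: h(136,170)=(136*31+170)%997=398 h(430,430)=(430*31+430)%997=799 -> [398, 799]
  L3: h(398,799)=(398*31+799)%997=176 -> [176]
  root = 176 != target 272
Candidate D: set leaf[2] = 4 -> leaves = [35, 48, 4, 77, 78, 39]
  L0: [35, 48, 4, 77, 78, 39]
  L1: h(35,48)=(35*31+48)%997=136 h(4,77)=(4*31+77)%997=201 h(78,39)=(78*31+39)%997=463 -> [136, 201, 463]
  L2: h(136,201)=(136*31+201)%997=429 h(463,463)=(463*31+463)%997=858 -> [429, 858]
  L3: h(429,858)=(429*31+858)%997=199 -> [199]
  root = 199 != target 272
Candidate B produces the target root.

Answer: B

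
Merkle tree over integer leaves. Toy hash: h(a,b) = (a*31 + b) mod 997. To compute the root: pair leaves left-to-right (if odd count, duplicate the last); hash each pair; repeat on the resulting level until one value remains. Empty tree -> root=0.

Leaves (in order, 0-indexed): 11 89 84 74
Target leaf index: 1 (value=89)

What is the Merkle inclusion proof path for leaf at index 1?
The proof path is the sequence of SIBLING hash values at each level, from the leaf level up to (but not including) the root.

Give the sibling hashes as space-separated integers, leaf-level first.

L0 (leaves): [11, 89, 84, 74], target index=1
L1: h(11,89)=(11*31+89)%997=430 [pair 0] h(84,74)=(84*31+74)%997=684 [pair 1] -> [430, 684]
  Sibling for proof at L0: 11
L2: h(430,684)=(430*31+684)%997=56 [pair 0] -> [56]
  Sibling for proof at L1: 684
Root: 56
Proof path (sibling hashes from leaf to root): [11, 684]

Answer: 11 684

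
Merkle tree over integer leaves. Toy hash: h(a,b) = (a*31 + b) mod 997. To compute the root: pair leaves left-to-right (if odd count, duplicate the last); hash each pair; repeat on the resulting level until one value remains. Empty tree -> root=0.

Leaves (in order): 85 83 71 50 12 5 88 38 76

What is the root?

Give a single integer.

Answer: 556

Derivation:
L0: [85, 83, 71, 50, 12, 5, 88, 38, 76]
L1: h(85,83)=(85*31+83)%997=724 h(71,50)=(71*31+50)%997=257 h(12,5)=(12*31+5)%997=377 h(88,38)=(88*31+38)%997=772 h(76,76)=(76*31+76)%997=438 -> [724, 257, 377, 772, 438]
L2: h(724,257)=(724*31+257)%997=767 h(377,772)=(377*31+772)%997=495 h(438,438)=(438*31+438)%997=58 -> [767, 495, 58]
L3: h(767,495)=(767*31+495)%997=344 h(58,58)=(58*31+58)%997=859 -> [344, 859]
L4: h(344,859)=(344*31+859)%997=556 -> [556]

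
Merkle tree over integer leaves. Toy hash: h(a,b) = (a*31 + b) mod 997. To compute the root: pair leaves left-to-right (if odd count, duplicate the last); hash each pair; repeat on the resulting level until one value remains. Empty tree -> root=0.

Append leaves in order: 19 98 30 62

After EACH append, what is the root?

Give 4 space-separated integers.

After append 19 (leaves=[19]):
  L0: [19]
  root=19
After append 98 (leaves=[19, 98]):
  L0: [19, 98]
  L1: h(19,98)=(19*31+98)%997=687 -> [687]
  root=687
After append 30 (leaves=[19, 98, 30]):
  L0: [19, 98, 30]
  L1: h(19,98)=(19*31+98)%997=687 h(30,30)=(30*31+30)%997=960 -> [687, 960]
  L2: h(687,960)=(687*31+960)%997=323 -> [323]
  root=323
After append 62 (leaves=[19, 98, 30, 62]):
  L0: [19, 98, 30, 62]
  L1: h(19,98)=(19*31+98)%997=687 h(30,62)=(30*31+62)%997=992 -> [687, 992]
  L2: h(687,992)=(687*31+992)%997=355 -> [355]
  root=355

Answer: 19 687 323 355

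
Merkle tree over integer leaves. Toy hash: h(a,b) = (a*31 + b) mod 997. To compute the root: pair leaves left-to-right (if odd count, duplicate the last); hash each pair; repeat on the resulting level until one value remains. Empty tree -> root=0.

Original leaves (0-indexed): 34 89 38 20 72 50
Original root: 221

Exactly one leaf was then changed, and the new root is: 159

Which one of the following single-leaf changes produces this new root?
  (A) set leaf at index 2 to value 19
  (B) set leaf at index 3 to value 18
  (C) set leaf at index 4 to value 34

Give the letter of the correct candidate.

Original leaves: [34, 89, 38, 20, 72, 50]
Target new root: 159
Try each candidate change and compute the resulting root:
Candidate A: set leaf[2] = 19 -> leaves = [34, 89, 19, 20, 72, 50]
  L0: [34, 89, 19, 20, 72, 50]
  L1: h(34,89)=(34*31+89)%997=146 h(19,20)=(19*31+20)%997=609 h(72,50)=(72*31+50)%997=288 -> [146, 609, 288]
  L2: h(146,609)=(146*31+609)%997=150 h(288,288)=(288*31+288)%997=243 -> [150, 243]
  L3: h(150,243)=(150*31+243)%997=905 -> [905]
  root = 905 != target 159
Candidate B: set leaf[3] = 18 -> leaves = [34, 89, 38, 18, 72, 50]
  L0: [34, 89, 38, 18, 72, 50]
  L1: h(34,89)=(34*31+89)%997=146 h(38,18)=(38*31+18)%997=199 h(72,50)=(72*31+50)%997=288 -> [146, 199, 288]
  L2: h(146,199)=(146*31+199)%997=737 h(288,288)=(288*31+288)%997=243 -> [737, 243]
  L3: h(737,243)=(737*31+243)%997=159 -> [159]
  root = 159 == target 159  ** MATCH **
Candidate C: set leaf[4] = 34 -> leaves = [34, 89, 38, 20, 34, 50]
  L0: [34, 89, 38, 20, 34, 50]
  L1: h(34,89)=(34*31+89)%997=146 h(38,20)=(38*31+20)%997=201 h(34,50)=(34*31+50)%997=107 -> [146, 201, 107]
  L2: h(146,201)=(146*31+201)%997=739 h(107,107)=(107*31+107)%997=433 -> [739, 433]
  L3: h(739,433)=(739*31+433)%997=411 -> [411]
  root = 411 != target 159
Candidate B produces the target root.

Answer: B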